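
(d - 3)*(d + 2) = d^2 - d - 6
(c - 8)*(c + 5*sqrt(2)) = c^2 - 8*c + 5*sqrt(2)*c - 40*sqrt(2)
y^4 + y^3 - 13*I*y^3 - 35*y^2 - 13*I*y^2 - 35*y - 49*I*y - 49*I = (y + 1)*(y - 7*I)^2*(y + I)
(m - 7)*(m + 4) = m^2 - 3*m - 28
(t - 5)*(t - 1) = t^2 - 6*t + 5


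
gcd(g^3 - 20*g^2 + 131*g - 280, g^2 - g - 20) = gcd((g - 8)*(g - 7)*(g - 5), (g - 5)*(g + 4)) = g - 5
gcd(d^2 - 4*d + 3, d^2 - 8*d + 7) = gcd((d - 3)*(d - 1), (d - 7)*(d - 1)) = d - 1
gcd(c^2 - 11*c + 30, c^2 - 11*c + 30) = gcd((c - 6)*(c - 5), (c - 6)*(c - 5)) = c^2 - 11*c + 30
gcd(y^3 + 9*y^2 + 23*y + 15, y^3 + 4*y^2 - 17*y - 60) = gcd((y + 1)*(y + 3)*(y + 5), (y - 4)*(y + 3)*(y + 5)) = y^2 + 8*y + 15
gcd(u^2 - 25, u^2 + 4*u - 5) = u + 5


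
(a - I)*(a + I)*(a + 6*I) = a^3 + 6*I*a^2 + a + 6*I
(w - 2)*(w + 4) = w^2 + 2*w - 8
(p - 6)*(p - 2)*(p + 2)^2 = p^4 - 4*p^3 - 16*p^2 + 16*p + 48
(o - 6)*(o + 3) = o^2 - 3*o - 18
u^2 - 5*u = u*(u - 5)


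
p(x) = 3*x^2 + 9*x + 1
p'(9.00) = 63.00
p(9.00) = 325.00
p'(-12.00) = -63.00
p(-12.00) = 325.00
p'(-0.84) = 3.96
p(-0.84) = -4.44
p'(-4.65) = -18.90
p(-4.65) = 24.02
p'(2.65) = 24.90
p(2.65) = 45.92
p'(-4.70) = -19.20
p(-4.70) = 24.97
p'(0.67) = 13.02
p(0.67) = 8.38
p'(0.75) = 13.50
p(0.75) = 9.44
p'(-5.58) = -24.48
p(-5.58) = 44.19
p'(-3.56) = -12.36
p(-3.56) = 6.98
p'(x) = 6*x + 9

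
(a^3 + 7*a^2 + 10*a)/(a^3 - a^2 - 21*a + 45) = a*(a + 2)/(a^2 - 6*a + 9)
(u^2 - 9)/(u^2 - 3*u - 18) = (u - 3)/(u - 6)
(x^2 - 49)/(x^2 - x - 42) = (x + 7)/(x + 6)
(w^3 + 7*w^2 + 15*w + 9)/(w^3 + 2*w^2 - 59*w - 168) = (w^2 + 4*w + 3)/(w^2 - w - 56)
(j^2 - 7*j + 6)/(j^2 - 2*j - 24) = (j - 1)/(j + 4)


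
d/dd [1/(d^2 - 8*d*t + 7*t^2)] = 2*(-d + 4*t)/(d^2 - 8*d*t + 7*t^2)^2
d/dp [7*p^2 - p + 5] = 14*p - 1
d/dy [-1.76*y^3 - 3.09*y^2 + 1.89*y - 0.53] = -5.28*y^2 - 6.18*y + 1.89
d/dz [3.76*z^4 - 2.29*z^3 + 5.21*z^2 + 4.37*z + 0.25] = 15.04*z^3 - 6.87*z^2 + 10.42*z + 4.37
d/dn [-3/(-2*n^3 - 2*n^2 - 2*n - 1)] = 6*(-3*n^2 - 2*n - 1)/(2*n^3 + 2*n^2 + 2*n + 1)^2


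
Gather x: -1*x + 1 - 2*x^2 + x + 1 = 2 - 2*x^2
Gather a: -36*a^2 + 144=144 - 36*a^2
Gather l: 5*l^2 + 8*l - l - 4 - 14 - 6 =5*l^2 + 7*l - 24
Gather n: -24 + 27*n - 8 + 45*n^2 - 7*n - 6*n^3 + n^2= -6*n^3 + 46*n^2 + 20*n - 32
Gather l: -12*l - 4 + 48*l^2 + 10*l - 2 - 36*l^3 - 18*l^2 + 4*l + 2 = -36*l^3 + 30*l^2 + 2*l - 4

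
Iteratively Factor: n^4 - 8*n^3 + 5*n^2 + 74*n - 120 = (n + 3)*(n^3 - 11*n^2 + 38*n - 40) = (n - 4)*(n + 3)*(n^2 - 7*n + 10) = (n - 4)*(n - 2)*(n + 3)*(n - 5)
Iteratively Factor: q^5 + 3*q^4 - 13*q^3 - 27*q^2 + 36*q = (q + 4)*(q^4 - q^3 - 9*q^2 + 9*q) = q*(q + 4)*(q^3 - q^2 - 9*q + 9) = q*(q - 3)*(q + 4)*(q^2 + 2*q - 3) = q*(q - 3)*(q - 1)*(q + 4)*(q + 3)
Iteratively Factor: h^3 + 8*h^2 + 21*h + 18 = (h + 3)*(h^2 + 5*h + 6) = (h + 2)*(h + 3)*(h + 3)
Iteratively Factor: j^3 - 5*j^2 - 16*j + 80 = (j - 5)*(j^2 - 16) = (j - 5)*(j - 4)*(j + 4)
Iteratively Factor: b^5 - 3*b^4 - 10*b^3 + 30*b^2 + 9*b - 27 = (b + 1)*(b^4 - 4*b^3 - 6*b^2 + 36*b - 27) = (b + 1)*(b + 3)*(b^3 - 7*b^2 + 15*b - 9) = (b - 3)*(b + 1)*(b + 3)*(b^2 - 4*b + 3) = (b - 3)^2*(b + 1)*(b + 3)*(b - 1)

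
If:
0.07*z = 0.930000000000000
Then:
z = 13.29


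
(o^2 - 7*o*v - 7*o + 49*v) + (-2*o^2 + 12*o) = -o^2 - 7*o*v + 5*o + 49*v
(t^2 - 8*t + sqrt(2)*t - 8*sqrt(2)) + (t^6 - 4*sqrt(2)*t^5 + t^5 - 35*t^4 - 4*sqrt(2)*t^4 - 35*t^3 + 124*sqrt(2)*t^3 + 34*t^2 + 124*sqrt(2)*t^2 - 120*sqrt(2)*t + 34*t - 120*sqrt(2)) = t^6 - 4*sqrt(2)*t^5 + t^5 - 35*t^4 - 4*sqrt(2)*t^4 - 35*t^3 + 124*sqrt(2)*t^3 + 35*t^2 + 124*sqrt(2)*t^2 - 119*sqrt(2)*t + 26*t - 128*sqrt(2)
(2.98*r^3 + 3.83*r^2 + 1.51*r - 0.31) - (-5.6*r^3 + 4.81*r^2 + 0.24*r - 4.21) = 8.58*r^3 - 0.98*r^2 + 1.27*r + 3.9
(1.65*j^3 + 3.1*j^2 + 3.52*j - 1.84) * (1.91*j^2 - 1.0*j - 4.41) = 3.1515*j^5 + 4.271*j^4 - 3.6533*j^3 - 20.7054*j^2 - 13.6832*j + 8.1144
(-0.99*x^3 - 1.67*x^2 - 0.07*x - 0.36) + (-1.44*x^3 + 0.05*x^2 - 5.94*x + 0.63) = -2.43*x^3 - 1.62*x^2 - 6.01*x + 0.27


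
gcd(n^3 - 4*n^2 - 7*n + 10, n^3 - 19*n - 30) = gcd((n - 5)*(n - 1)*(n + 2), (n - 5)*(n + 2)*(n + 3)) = n^2 - 3*n - 10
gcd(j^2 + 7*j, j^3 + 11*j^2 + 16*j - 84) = j + 7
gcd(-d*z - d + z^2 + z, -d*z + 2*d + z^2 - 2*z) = -d + z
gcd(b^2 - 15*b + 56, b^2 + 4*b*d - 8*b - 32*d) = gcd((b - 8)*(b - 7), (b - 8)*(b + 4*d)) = b - 8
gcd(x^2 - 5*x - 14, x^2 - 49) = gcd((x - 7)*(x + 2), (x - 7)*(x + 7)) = x - 7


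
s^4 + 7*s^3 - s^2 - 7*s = s*(s - 1)*(s + 1)*(s + 7)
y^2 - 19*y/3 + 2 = (y - 6)*(y - 1/3)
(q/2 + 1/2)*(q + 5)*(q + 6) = q^3/2 + 6*q^2 + 41*q/2 + 15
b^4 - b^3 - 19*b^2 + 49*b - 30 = (b - 3)*(b - 2)*(b - 1)*(b + 5)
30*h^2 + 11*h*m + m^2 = (5*h + m)*(6*h + m)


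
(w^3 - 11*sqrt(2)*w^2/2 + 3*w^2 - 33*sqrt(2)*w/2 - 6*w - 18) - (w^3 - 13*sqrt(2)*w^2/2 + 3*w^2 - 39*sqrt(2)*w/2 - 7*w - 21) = sqrt(2)*w^2 + w + 3*sqrt(2)*w + 3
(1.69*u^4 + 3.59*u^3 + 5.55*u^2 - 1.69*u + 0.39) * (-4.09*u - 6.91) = -6.9121*u^5 - 26.361*u^4 - 47.5064*u^3 - 31.4384*u^2 + 10.0828*u - 2.6949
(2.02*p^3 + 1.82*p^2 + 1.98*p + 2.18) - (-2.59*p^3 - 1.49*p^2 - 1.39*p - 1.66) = 4.61*p^3 + 3.31*p^2 + 3.37*p + 3.84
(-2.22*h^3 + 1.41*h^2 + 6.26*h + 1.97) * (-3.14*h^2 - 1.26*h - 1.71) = 6.9708*h^5 - 1.6302*h^4 - 17.6368*h^3 - 16.4845*h^2 - 13.1868*h - 3.3687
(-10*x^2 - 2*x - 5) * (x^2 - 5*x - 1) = -10*x^4 + 48*x^3 + 15*x^2 + 27*x + 5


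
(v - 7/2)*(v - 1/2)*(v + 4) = v^3 - 57*v/4 + 7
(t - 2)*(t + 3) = t^2 + t - 6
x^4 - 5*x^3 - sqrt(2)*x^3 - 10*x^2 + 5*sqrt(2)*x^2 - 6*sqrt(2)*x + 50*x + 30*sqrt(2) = (x - 5)*(x - 3*sqrt(2))*(x + sqrt(2))^2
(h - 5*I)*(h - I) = h^2 - 6*I*h - 5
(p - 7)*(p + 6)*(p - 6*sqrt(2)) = p^3 - 6*sqrt(2)*p^2 - p^2 - 42*p + 6*sqrt(2)*p + 252*sqrt(2)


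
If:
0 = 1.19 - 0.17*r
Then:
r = 7.00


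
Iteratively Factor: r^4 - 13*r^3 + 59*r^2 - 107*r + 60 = (r - 1)*(r^3 - 12*r^2 + 47*r - 60) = (r - 5)*(r - 1)*(r^2 - 7*r + 12) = (r - 5)*(r - 4)*(r - 1)*(r - 3)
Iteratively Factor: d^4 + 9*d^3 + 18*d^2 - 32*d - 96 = (d + 3)*(d^3 + 6*d^2 - 32) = (d + 3)*(d + 4)*(d^2 + 2*d - 8) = (d - 2)*(d + 3)*(d + 4)*(d + 4)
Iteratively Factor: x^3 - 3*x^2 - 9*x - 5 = (x + 1)*(x^2 - 4*x - 5) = (x - 5)*(x + 1)*(x + 1)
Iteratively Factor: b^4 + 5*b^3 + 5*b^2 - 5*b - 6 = (b - 1)*(b^3 + 6*b^2 + 11*b + 6) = (b - 1)*(b + 1)*(b^2 + 5*b + 6) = (b - 1)*(b + 1)*(b + 3)*(b + 2)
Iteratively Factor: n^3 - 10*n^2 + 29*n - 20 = (n - 4)*(n^2 - 6*n + 5) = (n - 4)*(n - 1)*(n - 5)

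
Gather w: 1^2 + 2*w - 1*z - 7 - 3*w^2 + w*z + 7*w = -3*w^2 + w*(z + 9) - z - 6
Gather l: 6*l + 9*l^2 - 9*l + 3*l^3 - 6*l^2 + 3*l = 3*l^3 + 3*l^2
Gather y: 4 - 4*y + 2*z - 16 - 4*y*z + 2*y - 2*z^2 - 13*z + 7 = y*(-4*z - 2) - 2*z^2 - 11*z - 5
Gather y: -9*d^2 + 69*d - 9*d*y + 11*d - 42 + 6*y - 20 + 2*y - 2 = -9*d^2 + 80*d + y*(8 - 9*d) - 64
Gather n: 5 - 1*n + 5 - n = 10 - 2*n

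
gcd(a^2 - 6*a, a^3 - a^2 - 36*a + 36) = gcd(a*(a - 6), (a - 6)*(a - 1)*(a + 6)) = a - 6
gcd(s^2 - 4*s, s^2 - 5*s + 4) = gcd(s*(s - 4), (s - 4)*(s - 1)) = s - 4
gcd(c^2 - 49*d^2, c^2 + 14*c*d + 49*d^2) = c + 7*d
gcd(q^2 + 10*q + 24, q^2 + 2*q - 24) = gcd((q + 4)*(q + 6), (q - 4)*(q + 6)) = q + 6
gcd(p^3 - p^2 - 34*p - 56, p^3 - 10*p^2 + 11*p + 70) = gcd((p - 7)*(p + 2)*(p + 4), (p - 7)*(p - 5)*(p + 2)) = p^2 - 5*p - 14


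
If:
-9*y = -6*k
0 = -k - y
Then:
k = 0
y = 0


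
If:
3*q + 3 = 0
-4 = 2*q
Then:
No Solution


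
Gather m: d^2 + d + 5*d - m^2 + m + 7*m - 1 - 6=d^2 + 6*d - m^2 + 8*m - 7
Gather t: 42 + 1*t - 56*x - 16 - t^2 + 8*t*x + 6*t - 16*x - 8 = -t^2 + t*(8*x + 7) - 72*x + 18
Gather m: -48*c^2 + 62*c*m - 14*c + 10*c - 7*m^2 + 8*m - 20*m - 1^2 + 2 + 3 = -48*c^2 - 4*c - 7*m^2 + m*(62*c - 12) + 4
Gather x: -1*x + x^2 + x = x^2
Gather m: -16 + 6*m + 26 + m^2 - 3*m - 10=m^2 + 3*m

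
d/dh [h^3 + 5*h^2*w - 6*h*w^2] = 3*h^2 + 10*h*w - 6*w^2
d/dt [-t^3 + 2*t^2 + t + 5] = -3*t^2 + 4*t + 1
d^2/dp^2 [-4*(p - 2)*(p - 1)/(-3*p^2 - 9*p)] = 16*(-p^3 + p^2 + 3*p + 3)/(p^3*(p^3 + 9*p^2 + 27*p + 27))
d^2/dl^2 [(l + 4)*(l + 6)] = 2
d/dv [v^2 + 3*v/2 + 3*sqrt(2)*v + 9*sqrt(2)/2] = 2*v + 3/2 + 3*sqrt(2)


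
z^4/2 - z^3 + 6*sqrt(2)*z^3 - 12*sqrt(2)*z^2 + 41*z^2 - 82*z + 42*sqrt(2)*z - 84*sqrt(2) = (z/2 + sqrt(2))*(z - 2)*(z + 3*sqrt(2))*(z + 7*sqrt(2))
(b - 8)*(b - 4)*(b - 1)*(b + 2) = b^4 - 11*b^3 + 18*b^2 + 56*b - 64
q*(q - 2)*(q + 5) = q^3 + 3*q^2 - 10*q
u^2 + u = u*(u + 1)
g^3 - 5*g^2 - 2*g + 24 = (g - 4)*(g - 3)*(g + 2)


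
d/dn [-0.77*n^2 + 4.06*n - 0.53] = 4.06 - 1.54*n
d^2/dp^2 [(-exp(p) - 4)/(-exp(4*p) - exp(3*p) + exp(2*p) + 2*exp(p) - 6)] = (9*exp(8*p) + 75*exp(7*p) + 94*exp(6*p) + 3*exp(5*p) - 159*exp(4*p) - 464*exp(3*p) - 156*exp(2*p) + 124*exp(p) + 84)*exp(p)/(exp(12*p) + 3*exp(11*p) - 11*exp(9*p) + 6*exp(8*p) + 45*exp(7*p) + 5*exp(6*p) - 102*exp(5*p) + 42*exp(4*p) + 172*exp(3*p) - 36*exp(2*p) - 216*exp(p) + 216)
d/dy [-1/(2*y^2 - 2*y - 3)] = 2*(2*y - 1)/(-2*y^2 + 2*y + 3)^2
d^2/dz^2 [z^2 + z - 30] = 2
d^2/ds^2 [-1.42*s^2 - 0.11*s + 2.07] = -2.84000000000000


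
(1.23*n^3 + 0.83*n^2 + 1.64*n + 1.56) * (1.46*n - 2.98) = 1.7958*n^4 - 2.4536*n^3 - 0.0790000000000002*n^2 - 2.6096*n - 4.6488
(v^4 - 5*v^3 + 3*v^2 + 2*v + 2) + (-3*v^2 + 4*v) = v^4 - 5*v^3 + 6*v + 2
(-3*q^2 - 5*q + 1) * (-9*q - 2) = 27*q^3 + 51*q^2 + q - 2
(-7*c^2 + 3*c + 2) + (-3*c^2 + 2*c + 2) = -10*c^2 + 5*c + 4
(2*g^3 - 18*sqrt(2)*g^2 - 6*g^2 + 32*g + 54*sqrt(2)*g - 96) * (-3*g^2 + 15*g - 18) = -6*g^5 + 48*g^4 + 54*sqrt(2)*g^4 - 432*sqrt(2)*g^3 - 222*g^3 + 876*g^2 + 1134*sqrt(2)*g^2 - 2016*g - 972*sqrt(2)*g + 1728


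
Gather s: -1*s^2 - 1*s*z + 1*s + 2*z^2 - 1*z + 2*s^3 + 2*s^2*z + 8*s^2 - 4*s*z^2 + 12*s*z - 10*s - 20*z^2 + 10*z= 2*s^3 + s^2*(2*z + 7) + s*(-4*z^2 + 11*z - 9) - 18*z^2 + 9*z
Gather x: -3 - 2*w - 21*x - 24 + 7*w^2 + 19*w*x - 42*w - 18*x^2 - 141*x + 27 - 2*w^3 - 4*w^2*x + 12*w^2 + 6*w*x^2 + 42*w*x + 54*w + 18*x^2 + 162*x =-2*w^3 + 19*w^2 + 6*w*x^2 + 10*w + x*(-4*w^2 + 61*w)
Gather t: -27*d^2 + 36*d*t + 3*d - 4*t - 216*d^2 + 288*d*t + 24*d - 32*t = -243*d^2 + 27*d + t*(324*d - 36)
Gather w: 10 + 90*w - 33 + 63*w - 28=153*w - 51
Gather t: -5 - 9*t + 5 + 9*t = 0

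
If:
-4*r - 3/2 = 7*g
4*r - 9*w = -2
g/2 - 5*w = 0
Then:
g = 5/79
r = -307/632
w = 1/158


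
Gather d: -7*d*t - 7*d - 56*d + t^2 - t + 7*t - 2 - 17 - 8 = d*(-7*t - 63) + t^2 + 6*t - 27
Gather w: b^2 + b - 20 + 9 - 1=b^2 + b - 12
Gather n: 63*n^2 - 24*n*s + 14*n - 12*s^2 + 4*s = 63*n^2 + n*(14 - 24*s) - 12*s^2 + 4*s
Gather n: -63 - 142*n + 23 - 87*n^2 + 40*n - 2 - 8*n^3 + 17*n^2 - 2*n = -8*n^3 - 70*n^2 - 104*n - 42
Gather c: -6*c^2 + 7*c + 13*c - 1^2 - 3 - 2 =-6*c^2 + 20*c - 6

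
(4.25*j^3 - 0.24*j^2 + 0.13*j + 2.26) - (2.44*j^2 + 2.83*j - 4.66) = 4.25*j^3 - 2.68*j^2 - 2.7*j + 6.92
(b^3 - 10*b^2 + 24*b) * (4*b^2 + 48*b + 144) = 4*b^5 + 8*b^4 - 240*b^3 - 288*b^2 + 3456*b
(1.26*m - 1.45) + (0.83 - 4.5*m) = -3.24*m - 0.62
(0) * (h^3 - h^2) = 0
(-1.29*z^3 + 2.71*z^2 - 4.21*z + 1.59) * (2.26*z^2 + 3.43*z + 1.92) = -2.9154*z^5 + 1.6999*z^4 - 2.6961*z^3 - 5.6437*z^2 - 2.6295*z + 3.0528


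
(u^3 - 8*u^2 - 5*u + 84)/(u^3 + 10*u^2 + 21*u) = (u^2 - 11*u + 28)/(u*(u + 7))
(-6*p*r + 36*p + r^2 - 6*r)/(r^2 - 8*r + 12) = (-6*p + r)/(r - 2)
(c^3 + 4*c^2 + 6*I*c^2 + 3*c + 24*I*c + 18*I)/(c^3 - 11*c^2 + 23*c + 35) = (c^2 + c*(3 + 6*I) + 18*I)/(c^2 - 12*c + 35)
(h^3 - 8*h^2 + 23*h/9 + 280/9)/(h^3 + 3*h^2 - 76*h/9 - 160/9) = (h - 7)/(h + 4)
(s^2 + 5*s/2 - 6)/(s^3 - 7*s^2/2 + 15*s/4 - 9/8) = 4*(s + 4)/(4*s^2 - 8*s + 3)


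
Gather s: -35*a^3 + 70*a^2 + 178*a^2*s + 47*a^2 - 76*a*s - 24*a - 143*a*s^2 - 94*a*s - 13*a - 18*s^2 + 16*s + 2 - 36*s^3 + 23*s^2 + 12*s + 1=-35*a^3 + 117*a^2 - 37*a - 36*s^3 + s^2*(5 - 143*a) + s*(178*a^2 - 170*a + 28) + 3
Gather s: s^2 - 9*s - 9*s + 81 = s^2 - 18*s + 81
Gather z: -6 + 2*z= 2*z - 6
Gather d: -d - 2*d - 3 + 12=9 - 3*d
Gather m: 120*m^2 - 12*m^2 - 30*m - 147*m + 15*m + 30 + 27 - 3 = 108*m^2 - 162*m + 54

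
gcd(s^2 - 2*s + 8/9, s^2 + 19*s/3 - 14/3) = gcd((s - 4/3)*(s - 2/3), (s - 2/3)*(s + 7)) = s - 2/3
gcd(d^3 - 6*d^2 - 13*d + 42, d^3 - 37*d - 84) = d^2 - 4*d - 21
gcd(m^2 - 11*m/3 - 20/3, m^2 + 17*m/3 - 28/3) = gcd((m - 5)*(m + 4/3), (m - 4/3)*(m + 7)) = 1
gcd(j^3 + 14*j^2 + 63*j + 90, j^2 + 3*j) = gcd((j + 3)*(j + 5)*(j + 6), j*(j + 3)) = j + 3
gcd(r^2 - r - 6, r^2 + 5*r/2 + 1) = r + 2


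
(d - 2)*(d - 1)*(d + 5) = d^3 + 2*d^2 - 13*d + 10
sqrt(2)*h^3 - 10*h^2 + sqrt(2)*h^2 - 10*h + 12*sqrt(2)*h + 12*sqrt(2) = (h - 3*sqrt(2))*(h - 2*sqrt(2))*(sqrt(2)*h + sqrt(2))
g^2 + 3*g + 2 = (g + 1)*(g + 2)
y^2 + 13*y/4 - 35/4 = (y - 7/4)*(y + 5)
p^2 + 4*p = p*(p + 4)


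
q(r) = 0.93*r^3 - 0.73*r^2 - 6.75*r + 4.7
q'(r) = 2.79*r^2 - 1.46*r - 6.75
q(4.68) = 52.45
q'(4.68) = 47.52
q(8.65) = 493.60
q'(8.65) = 189.38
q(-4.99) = -95.35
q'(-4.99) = 70.01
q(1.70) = -4.32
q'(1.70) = -1.17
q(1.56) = -4.08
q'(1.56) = -2.24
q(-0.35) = 6.93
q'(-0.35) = -5.90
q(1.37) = -3.53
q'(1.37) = -3.51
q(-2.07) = 7.30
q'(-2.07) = 8.23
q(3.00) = 2.99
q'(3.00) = 13.98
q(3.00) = 2.99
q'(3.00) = 13.98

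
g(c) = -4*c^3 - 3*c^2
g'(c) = -12*c^2 - 6*c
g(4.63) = -461.32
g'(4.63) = -285.02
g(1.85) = -35.59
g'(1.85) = -52.17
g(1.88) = -37.18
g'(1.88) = -53.69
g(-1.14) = 2.03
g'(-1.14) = -8.76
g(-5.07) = 444.18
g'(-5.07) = -278.04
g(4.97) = -565.16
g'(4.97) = -326.23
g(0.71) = -2.94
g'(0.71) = -10.31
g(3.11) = -149.34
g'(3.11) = -134.73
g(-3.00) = 81.00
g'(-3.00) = -90.00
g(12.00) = -7344.00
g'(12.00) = -1800.00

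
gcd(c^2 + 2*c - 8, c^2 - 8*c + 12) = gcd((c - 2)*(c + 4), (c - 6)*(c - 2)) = c - 2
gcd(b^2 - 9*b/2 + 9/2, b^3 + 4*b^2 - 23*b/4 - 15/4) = b - 3/2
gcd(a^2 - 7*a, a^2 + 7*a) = a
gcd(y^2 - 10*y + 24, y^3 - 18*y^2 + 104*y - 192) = y^2 - 10*y + 24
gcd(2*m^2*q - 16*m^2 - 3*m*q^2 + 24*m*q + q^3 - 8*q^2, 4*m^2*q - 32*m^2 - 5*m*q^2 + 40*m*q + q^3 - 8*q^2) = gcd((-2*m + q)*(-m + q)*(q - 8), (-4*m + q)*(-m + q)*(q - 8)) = -m*q + 8*m + q^2 - 8*q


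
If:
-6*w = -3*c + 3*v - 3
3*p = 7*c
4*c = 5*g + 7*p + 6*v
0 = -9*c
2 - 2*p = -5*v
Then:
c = 0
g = 12/25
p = 0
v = -2/5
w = 7/10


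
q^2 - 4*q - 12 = (q - 6)*(q + 2)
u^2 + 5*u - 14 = (u - 2)*(u + 7)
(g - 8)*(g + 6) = g^2 - 2*g - 48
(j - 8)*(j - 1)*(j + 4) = j^3 - 5*j^2 - 28*j + 32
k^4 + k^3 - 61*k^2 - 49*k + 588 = (k - 7)*(k - 3)*(k + 4)*(k + 7)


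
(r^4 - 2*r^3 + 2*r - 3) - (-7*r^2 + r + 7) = r^4 - 2*r^3 + 7*r^2 + r - 10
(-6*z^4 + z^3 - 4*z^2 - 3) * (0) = 0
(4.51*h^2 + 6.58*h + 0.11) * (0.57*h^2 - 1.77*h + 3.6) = 2.5707*h^4 - 4.2321*h^3 + 4.6521*h^2 + 23.4933*h + 0.396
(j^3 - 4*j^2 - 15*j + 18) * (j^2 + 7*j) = j^5 + 3*j^4 - 43*j^3 - 87*j^2 + 126*j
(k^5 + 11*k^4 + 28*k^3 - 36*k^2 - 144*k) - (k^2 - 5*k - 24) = k^5 + 11*k^4 + 28*k^3 - 37*k^2 - 139*k + 24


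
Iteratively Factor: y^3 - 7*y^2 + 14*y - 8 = (y - 4)*(y^2 - 3*y + 2) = (y - 4)*(y - 2)*(y - 1)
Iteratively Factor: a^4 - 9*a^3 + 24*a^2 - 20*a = (a - 5)*(a^3 - 4*a^2 + 4*a) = (a - 5)*(a - 2)*(a^2 - 2*a) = a*(a - 5)*(a - 2)*(a - 2)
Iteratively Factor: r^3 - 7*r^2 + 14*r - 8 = (r - 4)*(r^2 - 3*r + 2) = (r - 4)*(r - 1)*(r - 2)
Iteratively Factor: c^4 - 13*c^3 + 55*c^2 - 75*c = (c)*(c^3 - 13*c^2 + 55*c - 75) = c*(c - 5)*(c^2 - 8*c + 15) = c*(c - 5)*(c - 3)*(c - 5)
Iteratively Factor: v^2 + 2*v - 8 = (v - 2)*(v + 4)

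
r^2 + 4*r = r*(r + 4)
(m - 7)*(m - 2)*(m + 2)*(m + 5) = m^4 - 2*m^3 - 39*m^2 + 8*m + 140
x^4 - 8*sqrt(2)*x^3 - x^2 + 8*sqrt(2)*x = x*(x - 1)*(x + 1)*(x - 8*sqrt(2))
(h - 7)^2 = h^2 - 14*h + 49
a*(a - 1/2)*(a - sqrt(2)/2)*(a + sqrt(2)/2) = a^4 - a^3/2 - a^2/2 + a/4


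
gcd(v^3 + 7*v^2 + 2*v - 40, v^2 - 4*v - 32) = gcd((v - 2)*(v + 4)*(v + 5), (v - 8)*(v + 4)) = v + 4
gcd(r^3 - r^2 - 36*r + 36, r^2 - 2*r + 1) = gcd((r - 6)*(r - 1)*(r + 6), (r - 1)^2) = r - 1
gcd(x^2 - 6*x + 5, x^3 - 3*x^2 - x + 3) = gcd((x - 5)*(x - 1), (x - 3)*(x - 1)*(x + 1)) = x - 1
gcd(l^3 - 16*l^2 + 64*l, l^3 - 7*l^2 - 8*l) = l^2 - 8*l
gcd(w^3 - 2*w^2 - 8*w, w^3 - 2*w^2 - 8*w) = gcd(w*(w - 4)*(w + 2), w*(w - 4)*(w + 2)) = w^3 - 2*w^2 - 8*w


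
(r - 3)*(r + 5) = r^2 + 2*r - 15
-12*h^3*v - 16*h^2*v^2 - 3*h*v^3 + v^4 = v*(-6*h + v)*(h + v)*(2*h + v)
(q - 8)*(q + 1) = q^2 - 7*q - 8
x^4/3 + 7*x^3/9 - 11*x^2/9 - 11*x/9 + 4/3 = (x/3 + 1)*(x - 1)^2*(x + 4/3)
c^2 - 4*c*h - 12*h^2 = (c - 6*h)*(c + 2*h)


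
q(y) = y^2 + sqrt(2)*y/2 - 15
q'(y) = 2*y + sqrt(2)/2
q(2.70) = -5.80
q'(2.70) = 6.11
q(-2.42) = -10.85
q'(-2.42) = -4.13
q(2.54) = -6.75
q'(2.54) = 5.79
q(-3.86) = -2.83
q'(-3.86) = -7.01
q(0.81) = -13.77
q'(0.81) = 2.33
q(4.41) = 7.57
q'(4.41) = 9.53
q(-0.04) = -15.03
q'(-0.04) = 0.63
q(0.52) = -14.36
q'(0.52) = 1.75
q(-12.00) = 120.51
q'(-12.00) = -23.29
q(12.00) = 137.49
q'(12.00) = 24.71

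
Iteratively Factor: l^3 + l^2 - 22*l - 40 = (l + 2)*(l^2 - l - 20) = (l + 2)*(l + 4)*(l - 5)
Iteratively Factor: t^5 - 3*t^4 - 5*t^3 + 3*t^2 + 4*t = (t + 1)*(t^4 - 4*t^3 - t^2 + 4*t) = (t + 1)^2*(t^3 - 5*t^2 + 4*t) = (t - 1)*(t + 1)^2*(t^2 - 4*t) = t*(t - 1)*(t + 1)^2*(t - 4)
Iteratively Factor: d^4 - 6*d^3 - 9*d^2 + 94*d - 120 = (d - 3)*(d^3 - 3*d^2 - 18*d + 40) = (d - 3)*(d + 4)*(d^2 - 7*d + 10) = (d - 5)*(d - 3)*(d + 4)*(d - 2)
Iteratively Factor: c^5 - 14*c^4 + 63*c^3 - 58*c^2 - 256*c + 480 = (c - 3)*(c^4 - 11*c^3 + 30*c^2 + 32*c - 160) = (c - 4)*(c - 3)*(c^3 - 7*c^2 + 2*c + 40) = (c - 5)*(c - 4)*(c - 3)*(c^2 - 2*c - 8) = (c - 5)*(c - 4)*(c - 3)*(c + 2)*(c - 4)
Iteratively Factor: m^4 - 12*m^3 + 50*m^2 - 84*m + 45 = (m - 1)*(m^3 - 11*m^2 + 39*m - 45) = (m - 3)*(m - 1)*(m^2 - 8*m + 15) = (m - 3)^2*(m - 1)*(m - 5)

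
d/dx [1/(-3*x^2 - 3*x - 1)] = 3*(2*x + 1)/(3*x^2 + 3*x + 1)^2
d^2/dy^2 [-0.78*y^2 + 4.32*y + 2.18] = -1.56000000000000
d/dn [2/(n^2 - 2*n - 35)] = 4*(1 - n)/(-n^2 + 2*n + 35)^2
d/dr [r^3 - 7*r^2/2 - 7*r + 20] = 3*r^2 - 7*r - 7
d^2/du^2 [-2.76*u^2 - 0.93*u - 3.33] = -5.52000000000000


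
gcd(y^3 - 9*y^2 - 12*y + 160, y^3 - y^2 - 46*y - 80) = y - 8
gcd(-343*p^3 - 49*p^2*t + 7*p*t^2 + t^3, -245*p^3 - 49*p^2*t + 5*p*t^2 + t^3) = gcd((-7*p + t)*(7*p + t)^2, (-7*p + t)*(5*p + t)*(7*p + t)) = 49*p^2 - t^2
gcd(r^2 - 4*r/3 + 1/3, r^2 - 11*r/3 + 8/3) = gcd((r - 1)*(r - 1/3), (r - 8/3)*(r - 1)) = r - 1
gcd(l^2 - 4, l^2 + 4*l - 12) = l - 2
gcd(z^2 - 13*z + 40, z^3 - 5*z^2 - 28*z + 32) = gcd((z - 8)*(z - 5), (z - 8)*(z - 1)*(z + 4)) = z - 8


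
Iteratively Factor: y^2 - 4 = (y - 2)*(y + 2)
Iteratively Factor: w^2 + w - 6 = (w + 3)*(w - 2)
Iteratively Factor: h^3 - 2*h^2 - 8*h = (h - 4)*(h^2 + 2*h) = (h - 4)*(h + 2)*(h)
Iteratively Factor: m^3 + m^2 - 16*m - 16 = (m + 4)*(m^2 - 3*m - 4) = (m - 4)*(m + 4)*(m + 1)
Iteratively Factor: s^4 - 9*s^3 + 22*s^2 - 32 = (s + 1)*(s^3 - 10*s^2 + 32*s - 32) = (s - 4)*(s + 1)*(s^2 - 6*s + 8) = (s - 4)*(s - 2)*(s + 1)*(s - 4)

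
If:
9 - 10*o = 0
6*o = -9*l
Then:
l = -3/5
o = 9/10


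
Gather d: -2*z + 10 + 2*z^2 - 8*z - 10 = 2*z^2 - 10*z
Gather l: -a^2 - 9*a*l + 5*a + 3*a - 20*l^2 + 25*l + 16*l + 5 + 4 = -a^2 + 8*a - 20*l^2 + l*(41 - 9*a) + 9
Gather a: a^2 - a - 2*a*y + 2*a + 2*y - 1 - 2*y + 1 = a^2 + a*(1 - 2*y)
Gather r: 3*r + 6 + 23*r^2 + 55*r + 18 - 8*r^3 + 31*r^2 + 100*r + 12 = -8*r^3 + 54*r^2 + 158*r + 36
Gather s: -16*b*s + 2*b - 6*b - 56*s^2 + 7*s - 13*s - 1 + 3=-4*b - 56*s^2 + s*(-16*b - 6) + 2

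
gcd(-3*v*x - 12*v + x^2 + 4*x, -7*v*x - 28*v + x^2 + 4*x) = x + 4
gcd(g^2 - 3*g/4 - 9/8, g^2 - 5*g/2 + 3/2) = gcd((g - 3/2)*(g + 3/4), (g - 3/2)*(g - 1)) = g - 3/2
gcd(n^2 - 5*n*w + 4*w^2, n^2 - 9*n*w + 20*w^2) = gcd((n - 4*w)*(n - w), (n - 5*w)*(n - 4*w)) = -n + 4*w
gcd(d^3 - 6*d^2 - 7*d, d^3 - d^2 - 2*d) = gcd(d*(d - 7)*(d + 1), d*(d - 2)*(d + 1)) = d^2 + d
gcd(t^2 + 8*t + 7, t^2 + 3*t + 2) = t + 1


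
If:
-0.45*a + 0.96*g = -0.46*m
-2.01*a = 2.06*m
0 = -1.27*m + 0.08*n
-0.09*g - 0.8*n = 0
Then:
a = 0.00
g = 0.00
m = 0.00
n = 0.00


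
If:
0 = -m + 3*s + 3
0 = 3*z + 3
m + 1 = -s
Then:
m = 0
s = -1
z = -1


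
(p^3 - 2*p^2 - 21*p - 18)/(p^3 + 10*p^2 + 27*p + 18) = (p - 6)/(p + 6)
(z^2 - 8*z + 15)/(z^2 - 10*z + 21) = (z - 5)/(z - 7)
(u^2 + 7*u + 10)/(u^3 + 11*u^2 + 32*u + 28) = (u + 5)/(u^2 + 9*u + 14)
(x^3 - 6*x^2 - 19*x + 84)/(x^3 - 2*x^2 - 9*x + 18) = (x^2 - 3*x - 28)/(x^2 + x - 6)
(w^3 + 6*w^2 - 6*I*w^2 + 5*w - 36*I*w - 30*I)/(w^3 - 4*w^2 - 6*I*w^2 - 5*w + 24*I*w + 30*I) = (w + 5)/(w - 5)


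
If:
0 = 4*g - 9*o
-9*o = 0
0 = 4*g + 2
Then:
No Solution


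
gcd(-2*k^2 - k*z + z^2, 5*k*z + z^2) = 1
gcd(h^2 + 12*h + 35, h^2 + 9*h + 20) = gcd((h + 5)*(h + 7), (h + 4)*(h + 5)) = h + 5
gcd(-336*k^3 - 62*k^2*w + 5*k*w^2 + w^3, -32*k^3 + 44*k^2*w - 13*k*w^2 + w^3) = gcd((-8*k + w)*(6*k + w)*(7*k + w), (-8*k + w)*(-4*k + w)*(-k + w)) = -8*k + w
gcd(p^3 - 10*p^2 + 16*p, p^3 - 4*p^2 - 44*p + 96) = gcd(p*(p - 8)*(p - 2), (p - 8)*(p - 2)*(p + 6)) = p^2 - 10*p + 16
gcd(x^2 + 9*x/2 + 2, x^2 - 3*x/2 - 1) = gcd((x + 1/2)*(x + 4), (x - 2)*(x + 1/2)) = x + 1/2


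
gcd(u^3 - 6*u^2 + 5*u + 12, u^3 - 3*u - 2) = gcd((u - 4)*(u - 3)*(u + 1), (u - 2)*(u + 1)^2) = u + 1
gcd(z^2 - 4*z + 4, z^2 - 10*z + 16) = z - 2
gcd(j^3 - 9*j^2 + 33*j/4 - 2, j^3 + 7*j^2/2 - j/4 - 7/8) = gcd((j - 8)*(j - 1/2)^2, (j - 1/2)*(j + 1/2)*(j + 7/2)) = j - 1/2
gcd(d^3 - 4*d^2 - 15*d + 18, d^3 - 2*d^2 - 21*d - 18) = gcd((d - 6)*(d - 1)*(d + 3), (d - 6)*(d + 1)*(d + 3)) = d^2 - 3*d - 18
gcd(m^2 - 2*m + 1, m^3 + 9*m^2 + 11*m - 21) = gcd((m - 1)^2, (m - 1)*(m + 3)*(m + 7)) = m - 1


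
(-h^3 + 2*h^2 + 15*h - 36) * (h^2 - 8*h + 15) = -h^5 + 10*h^4 - 16*h^3 - 126*h^2 + 513*h - 540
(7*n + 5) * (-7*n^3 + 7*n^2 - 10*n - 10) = -49*n^4 + 14*n^3 - 35*n^2 - 120*n - 50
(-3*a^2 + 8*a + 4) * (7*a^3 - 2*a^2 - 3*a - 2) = -21*a^5 + 62*a^4 + 21*a^3 - 26*a^2 - 28*a - 8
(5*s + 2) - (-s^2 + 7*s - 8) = s^2 - 2*s + 10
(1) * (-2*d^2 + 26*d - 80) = -2*d^2 + 26*d - 80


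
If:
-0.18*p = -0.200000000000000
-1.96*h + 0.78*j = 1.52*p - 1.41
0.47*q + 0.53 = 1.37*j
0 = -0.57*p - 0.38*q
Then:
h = -0.22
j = -0.18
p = 1.11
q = -1.67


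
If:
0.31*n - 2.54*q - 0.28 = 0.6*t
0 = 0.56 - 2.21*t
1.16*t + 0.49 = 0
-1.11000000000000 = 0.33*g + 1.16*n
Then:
No Solution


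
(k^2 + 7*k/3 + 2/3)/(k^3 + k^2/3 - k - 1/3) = (k + 2)/(k^2 - 1)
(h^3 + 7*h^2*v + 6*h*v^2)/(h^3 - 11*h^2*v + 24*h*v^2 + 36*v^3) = h*(h + 6*v)/(h^2 - 12*h*v + 36*v^2)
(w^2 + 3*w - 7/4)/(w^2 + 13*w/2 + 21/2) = (w - 1/2)/(w + 3)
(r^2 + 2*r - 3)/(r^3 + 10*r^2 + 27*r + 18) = (r - 1)/(r^2 + 7*r + 6)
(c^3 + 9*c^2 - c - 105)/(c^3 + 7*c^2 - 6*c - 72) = (c^2 + 12*c + 35)/(c^2 + 10*c + 24)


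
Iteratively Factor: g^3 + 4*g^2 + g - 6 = (g - 1)*(g^2 + 5*g + 6) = (g - 1)*(g + 2)*(g + 3)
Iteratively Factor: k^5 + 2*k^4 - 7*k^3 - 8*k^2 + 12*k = (k)*(k^4 + 2*k^3 - 7*k^2 - 8*k + 12) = k*(k + 3)*(k^3 - k^2 - 4*k + 4) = k*(k - 2)*(k + 3)*(k^2 + k - 2) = k*(k - 2)*(k + 2)*(k + 3)*(k - 1)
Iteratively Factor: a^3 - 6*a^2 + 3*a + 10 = (a + 1)*(a^2 - 7*a + 10) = (a - 2)*(a + 1)*(a - 5)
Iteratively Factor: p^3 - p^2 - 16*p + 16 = (p - 4)*(p^2 + 3*p - 4) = (p - 4)*(p - 1)*(p + 4)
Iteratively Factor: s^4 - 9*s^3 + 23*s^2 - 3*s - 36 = (s - 4)*(s^3 - 5*s^2 + 3*s + 9) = (s - 4)*(s + 1)*(s^2 - 6*s + 9) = (s - 4)*(s - 3)*(s + 1)*(s - 3)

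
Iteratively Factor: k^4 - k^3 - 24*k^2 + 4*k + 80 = (k - 5)*(k^3 + 4*k^2 - 4*k - 16) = (k - 5)*(k + 2)*(k^2 + 2*k - 8) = (k - 5)*(k - 2)*(k + 2)*(k + 4)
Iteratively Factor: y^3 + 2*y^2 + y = (y + 1)*(y^2 + y) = (y + 1)^2*(y)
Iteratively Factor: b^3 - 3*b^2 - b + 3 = (b - 3)*(b^2 - 1) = (b - 3)*(b + 1)*(b - 1)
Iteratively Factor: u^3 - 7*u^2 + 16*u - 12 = (u - 2)*(u^2 - 5*u + 6) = (u - 2)^2*(u - 3)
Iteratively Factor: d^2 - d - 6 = (d + 2)*(d - 3)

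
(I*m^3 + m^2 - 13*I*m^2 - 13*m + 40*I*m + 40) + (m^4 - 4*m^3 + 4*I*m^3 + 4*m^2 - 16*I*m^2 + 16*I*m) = m^4 - 4*m^3 + 5*I*m^3 + 5*m^2 - 29*I*m^2 - 13*m + 56*I*m + 40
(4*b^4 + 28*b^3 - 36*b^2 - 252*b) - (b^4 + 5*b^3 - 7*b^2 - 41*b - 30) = 3*b^4 + 23*b^3 - 29*b^2 - 211*b + 30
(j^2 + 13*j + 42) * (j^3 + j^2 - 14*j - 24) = j^5 + 14*j^4 + 41*j^3 - 164*j^2 - 900*j - 1008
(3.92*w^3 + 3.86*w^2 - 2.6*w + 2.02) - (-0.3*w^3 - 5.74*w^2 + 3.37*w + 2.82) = 4.22*w^3 + 9.6*w^2 - 5.97*w - 0.8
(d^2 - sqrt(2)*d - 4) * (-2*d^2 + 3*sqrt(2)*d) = -2*d^4 + 5*sqrt(2)*d^3 + 2*d^2 - 12*sqrt(2)*d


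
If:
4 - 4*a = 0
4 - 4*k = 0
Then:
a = 1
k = 1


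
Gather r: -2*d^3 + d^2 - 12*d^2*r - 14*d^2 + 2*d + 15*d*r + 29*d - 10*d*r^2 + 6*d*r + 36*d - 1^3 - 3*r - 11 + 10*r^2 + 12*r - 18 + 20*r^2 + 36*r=-2*d^3 - 13*d^2 + 67*d + r^2*(30 - 10*d) + r*(-12*d^2 + 21*d + 45) - 30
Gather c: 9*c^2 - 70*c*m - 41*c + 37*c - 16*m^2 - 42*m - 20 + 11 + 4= 9*c^2 + c*(-70*m - 4) - 16*m^2 - 42*m - 5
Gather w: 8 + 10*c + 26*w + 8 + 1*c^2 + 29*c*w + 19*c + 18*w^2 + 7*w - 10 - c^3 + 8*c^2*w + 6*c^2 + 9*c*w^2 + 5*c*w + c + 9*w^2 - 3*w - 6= -c^3 + 7*c^2 + 30*c + w^2*(9*c + 27) + w*(8*c^2 + 34*c + 30)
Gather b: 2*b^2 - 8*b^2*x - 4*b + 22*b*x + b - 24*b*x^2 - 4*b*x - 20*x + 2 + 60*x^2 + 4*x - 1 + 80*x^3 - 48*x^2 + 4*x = b^2*(2 - 8*x) + b*(-24*x^2 + 18*x - 3) + 80*x^3 + 12*x^2 - 12*x + 1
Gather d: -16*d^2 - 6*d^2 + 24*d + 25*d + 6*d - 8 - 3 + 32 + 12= -22*d^2 + 55*d + 33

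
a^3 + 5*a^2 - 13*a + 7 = (a - 1)^2*(a + 7)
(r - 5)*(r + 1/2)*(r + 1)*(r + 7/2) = r^4 - 77*r^2/4 - 27*r - 35/4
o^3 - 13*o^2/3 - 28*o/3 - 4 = (o - 6)*(o + 2/3)*(o + 1)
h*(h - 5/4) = h^2 - 5*h/4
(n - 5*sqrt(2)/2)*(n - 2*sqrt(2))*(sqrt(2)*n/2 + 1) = sqrt(2)*n^3/2 - 7*n^2/2 + sqrt(2)*n/2 + 10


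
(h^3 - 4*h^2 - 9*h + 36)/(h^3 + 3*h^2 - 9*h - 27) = (h - 4)/(h + 3)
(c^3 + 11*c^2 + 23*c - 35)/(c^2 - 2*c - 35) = (c^2 + 6*c - 7)/(c - 7)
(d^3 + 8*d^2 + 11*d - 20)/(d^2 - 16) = (d^2 + 4*d - 5)/(d - 4)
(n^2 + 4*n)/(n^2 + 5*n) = (n + 4)/(n + 5)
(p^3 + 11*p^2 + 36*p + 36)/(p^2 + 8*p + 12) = p + 3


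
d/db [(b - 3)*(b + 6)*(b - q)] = 3*b^2 - 2*b*q + 6*b - 3*q - 18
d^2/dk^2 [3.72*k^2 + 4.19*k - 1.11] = 7.44000000000000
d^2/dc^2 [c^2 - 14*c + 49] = 2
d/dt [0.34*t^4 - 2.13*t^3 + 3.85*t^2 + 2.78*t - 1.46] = 1.36*t^3 - 6.39*t^2 + 7.7*t + 2.78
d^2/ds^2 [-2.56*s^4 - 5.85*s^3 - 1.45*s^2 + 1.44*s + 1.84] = -30.72*s^2 - 35.1*s - 2.9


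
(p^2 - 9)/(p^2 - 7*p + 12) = (p + 3)/(p - 4)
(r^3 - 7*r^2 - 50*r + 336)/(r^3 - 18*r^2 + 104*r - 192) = (r + 7)/(r - 4)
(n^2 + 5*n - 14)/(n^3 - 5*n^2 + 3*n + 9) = (n^2 + 5*n - 14)/(n^3 - 5*n^2 + 3*n + 9)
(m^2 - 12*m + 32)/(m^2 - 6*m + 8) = (m - 8)/(m - 2)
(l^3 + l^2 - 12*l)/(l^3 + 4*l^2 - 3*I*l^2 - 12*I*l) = (l - 3)/(l - 3*I)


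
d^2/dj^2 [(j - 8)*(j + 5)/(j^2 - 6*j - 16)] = 6/(j^3 + 6*j^2 + 12*j + 8)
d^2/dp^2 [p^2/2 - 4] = 1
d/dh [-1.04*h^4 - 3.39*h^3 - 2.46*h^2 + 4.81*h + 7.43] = -4.16*h^3 - 10.17*h^2 - 4.92*h + 4.81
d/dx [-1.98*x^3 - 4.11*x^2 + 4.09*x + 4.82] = -5.94*x^2 - 8.22*x + 4.09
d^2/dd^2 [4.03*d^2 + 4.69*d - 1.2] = 8.06000000000000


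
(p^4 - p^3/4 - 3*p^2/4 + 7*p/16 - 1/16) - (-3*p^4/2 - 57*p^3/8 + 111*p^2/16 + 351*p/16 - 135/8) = 5*p^4/2 + 55*p^3/8 - 123*p^2/16 - 43*p/2 + 269/16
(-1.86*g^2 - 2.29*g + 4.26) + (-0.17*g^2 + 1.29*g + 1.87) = -2.03*g^2 - 1.0*g + 6.13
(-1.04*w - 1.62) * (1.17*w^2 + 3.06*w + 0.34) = -1.2168*w^3 - 5.0778*w^2 - 5.3108*w - 0.5508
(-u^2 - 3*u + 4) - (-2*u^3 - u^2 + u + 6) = 2*u^3 - 4*u - 2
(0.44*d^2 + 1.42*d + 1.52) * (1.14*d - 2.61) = 0.5016*d^3 + 0.4704*d^2 - 1.9734*d - 3.9672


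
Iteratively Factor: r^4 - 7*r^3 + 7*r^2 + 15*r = (r - 5)*(r^3 - 2*r^2 - 3*r) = (r - 5)*(r + 1)*(r^2 - 3*r) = (r - 5)*(r - 3)*(r + 1)*(r)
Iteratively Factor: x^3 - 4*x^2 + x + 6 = (x + 1)*(x^2 - 5*x + 6) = (x - 3)*(x + 1)*(x - 2)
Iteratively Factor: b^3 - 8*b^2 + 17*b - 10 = (b - 2)*(b^2 - 6*b + 5) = (b - 5)*(b - 2)*(b - 1)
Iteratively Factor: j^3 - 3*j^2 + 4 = (j - 2)*(j^2 - j - 2) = (j - 2)^2*(j + 1)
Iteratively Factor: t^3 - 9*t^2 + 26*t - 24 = (t - 3)*(t^2 - 6*t + 8) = (t - 3)*(t - 2)*(t - 4)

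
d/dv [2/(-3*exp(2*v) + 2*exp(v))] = 4*(3*exp(v) - 1)*exp(-v)/(3*exp(v) - 2)^2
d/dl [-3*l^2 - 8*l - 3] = -6*l - 8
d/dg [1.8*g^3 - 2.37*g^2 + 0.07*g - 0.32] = 5.4*g^2 - 4.74*g + 0.07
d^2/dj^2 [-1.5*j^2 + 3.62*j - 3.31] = -3.00000000000000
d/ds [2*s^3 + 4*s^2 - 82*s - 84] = 6*s^2 + 8*s - 82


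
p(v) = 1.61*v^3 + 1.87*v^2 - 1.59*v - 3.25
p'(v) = 4.83*v^2 + 3.74*v - 1.59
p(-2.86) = -21.07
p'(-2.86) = 27.22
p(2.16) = 18.27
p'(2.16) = 29.02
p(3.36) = 73.59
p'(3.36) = 65.51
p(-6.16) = -298.83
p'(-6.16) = 158.65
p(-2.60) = -14.77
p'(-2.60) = 21.34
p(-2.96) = -23.91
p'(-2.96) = 29.66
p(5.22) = 268.41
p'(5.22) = 149.54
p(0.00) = -3.25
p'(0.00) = -1.59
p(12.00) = 3029.03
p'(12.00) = 738.81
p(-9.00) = -1011.16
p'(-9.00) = 355.98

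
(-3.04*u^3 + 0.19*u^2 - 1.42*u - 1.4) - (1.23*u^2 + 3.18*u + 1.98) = -3.04*u^3 - 1.04*u^2 - 4.6*u - 3.38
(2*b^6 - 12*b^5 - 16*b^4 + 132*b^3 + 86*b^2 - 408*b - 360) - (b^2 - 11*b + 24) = 2*b^6 - 12*b^5 - 16*b^4 + 132*b^3 + 85*b^2 - 397*b - 384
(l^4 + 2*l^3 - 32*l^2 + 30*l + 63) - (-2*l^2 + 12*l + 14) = l^4 + 2*l^3 - 30*l^2 + 18*l + 49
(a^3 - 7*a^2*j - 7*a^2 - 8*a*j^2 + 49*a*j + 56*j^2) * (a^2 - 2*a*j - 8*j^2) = a^5 - 9*a^4*j - 7*a^4 - 2*a^3*j^2 + 63*a^3*j + 72*a^2*j^3 + 14*a^2*j^2 + 64*a*j^4 - 504*a*j^3 - 448*j^4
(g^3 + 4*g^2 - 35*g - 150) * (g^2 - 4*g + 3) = g^5 - 48*g^3 + 2*g^2 + 495*g - 450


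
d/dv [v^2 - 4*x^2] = 2*v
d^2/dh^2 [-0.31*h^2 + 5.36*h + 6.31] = -0.620000000000000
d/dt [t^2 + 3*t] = 2*t + 3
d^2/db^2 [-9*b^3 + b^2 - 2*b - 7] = 2 - 54*b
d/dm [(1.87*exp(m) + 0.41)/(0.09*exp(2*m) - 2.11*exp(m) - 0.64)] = (-(0.18*exp(m) - 2.11)*(1.87*exp(m) + 0.41) + 0.1683*exp(2*m) - 3.9457*exp(m) - 1.1968)*exp(m)/(-0.09*exp(2*m) + 2.11*exp(m) + 0.64)^2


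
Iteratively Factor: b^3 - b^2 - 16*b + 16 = (b - 4)*(b^2 + 3*b - 4) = (b - 4)*(b - 1)*(b + 4)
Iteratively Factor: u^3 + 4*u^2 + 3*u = (u + 1)*(u^2 + 3*u) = (u + 1)*(u + 3)*(u)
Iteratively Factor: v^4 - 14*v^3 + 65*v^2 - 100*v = (v - 5)*(v^3 - 9*v^2 + 20*v) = (v - 5)*(v - 4)*(v^2 - 5*v) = (v - 5)^2*(v - 4)*(v)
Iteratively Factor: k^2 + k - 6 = (k + 3)*(k - 2)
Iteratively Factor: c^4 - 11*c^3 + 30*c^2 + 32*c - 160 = (c - 5)*(c^3 - 6*c^2 + 32) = (c - 5)*(c - 4)*(c^2 - 2*c - 8) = (c - 5)*(c - 4)^2*(c + 2)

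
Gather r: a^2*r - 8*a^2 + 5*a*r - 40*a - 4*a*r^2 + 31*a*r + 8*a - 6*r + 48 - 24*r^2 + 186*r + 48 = -8*a^2 - 32*a + r^2*(-4*a - 24) + r*(a^2 + 36*a + 180) + 96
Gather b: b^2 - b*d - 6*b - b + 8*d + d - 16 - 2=b^2 + b*(-d - 7) + 9*d - 18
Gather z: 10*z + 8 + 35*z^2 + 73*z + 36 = 35*z^2 + 83*z + 44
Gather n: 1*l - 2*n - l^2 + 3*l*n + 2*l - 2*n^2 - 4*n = -l^2 + 3*l - 2*n^2 + n*(3*l - 6)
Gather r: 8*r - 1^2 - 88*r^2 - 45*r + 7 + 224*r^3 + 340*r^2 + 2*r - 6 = 224*r^3 + 252*r^2 - 35*r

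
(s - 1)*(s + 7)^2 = s^3 + 13*s^2 + 35*s - 49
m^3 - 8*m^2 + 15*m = m*(m - 5)*(m - 3)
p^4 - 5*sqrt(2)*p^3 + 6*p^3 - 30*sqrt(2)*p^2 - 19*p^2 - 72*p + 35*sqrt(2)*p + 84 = (p - 1)*(p + 7)*(p - 6*sqrt(2))*(p + sqrt(2))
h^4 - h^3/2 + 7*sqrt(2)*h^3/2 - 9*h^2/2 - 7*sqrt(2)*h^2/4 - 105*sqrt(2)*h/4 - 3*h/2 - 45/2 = (h - 3)*(h + 5/2)*(h + sqrt(2)/2)*(h + 3*sqrt(2))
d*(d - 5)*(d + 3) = d^3 - 2*d^2 - 15*d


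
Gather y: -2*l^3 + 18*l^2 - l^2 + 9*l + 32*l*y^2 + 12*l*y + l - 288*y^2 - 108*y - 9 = -2*l^3 + 17*l^2 + 10*l + y^2*(32*l - 288) + y*(12*l - 108) - 9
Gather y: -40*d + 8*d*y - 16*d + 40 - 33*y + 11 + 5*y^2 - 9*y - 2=-56*d + 5*y^2 + y*(8*d - 42) + 49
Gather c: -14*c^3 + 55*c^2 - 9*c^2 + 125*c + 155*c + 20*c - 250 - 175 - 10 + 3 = -14*c^3 + 46*c^2 + 300*c - 432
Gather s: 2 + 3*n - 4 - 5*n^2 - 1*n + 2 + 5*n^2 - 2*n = 0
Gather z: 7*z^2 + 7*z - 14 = 7*z^2 + 7*z - 14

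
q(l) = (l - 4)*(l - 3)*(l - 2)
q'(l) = (l - 4)*(l - 3) + (l - 4)*(l - 2) + (l - 3)*(l - 2) = 3*l^2 - 18*l + 26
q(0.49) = -13.30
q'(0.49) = 17.90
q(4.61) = 2.56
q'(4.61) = 6.78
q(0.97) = -6.34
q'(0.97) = 11.36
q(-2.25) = -139.45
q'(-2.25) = 81.69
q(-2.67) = -176.61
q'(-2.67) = 95.45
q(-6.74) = -914.27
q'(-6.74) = 283.60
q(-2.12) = -129.10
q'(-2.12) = 77.64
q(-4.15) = -358.38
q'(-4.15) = 152.37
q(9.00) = 210.00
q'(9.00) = 107.00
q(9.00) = 210.00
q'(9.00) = 107.00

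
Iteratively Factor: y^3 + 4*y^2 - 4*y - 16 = (y + 4)*(y^2 - 4) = (y + 2)*(y + 4)*(y - 2)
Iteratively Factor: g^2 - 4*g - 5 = (g - 5)*(g + 1)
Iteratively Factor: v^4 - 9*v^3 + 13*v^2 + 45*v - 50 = (v - 5)*(v^3 - 4*v^2 - 7*v + 10) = (v - 5)^2*(v^2 + v - 2) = (v - 5)^2*(v - 1)*(v + 2)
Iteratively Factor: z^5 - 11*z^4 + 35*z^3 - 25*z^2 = (z - 1)*(z^4 - 10*z^3 + 25*z^2) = z*(z - 1)*(z^3 - 10*z^2 + 25*z) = z^2*(z - 1)*(z^2 - 10*z + 25) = z^2*(z - 5)*(z - 1)*(z - 5)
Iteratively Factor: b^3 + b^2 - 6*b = (b)*(b^2 + b - 6) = b*(b + 3)*(b - 2)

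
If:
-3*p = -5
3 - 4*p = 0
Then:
No Solution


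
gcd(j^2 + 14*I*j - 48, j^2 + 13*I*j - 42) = j + 6*I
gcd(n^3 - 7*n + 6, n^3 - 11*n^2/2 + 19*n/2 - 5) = n^2 - 3*n + 2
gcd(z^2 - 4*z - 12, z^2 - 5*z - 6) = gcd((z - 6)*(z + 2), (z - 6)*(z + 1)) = z - 6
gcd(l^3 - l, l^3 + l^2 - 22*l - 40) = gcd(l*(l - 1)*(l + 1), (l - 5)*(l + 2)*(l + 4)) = 1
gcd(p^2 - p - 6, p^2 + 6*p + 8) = p + 2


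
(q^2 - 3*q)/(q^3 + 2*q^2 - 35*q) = (q - 3)/(q^2 + 2*q - 35)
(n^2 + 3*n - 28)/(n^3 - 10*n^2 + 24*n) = (n + 7)/(n*(n - 6))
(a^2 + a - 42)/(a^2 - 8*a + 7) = (a^2 + a - 42)/(a^2 - 8*a + 7)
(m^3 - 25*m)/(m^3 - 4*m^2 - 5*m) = (m + 5)/(m + 1)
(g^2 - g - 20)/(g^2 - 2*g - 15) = (g + 4)/(g + 3)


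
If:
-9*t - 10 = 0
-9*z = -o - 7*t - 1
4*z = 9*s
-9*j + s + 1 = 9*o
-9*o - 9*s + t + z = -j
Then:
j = -2965/67761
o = 8018/67761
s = -2476/7529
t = -10/9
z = -5571/7529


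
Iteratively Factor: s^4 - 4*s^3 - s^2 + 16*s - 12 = (s - 2)*(s^3 - 2*s^2 - 5*s + 6) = (s - 2)*(s + 2)*(s^2 - 4*s + 3) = (s - 3)*(s - 2)*(s + 2)*(s - 1)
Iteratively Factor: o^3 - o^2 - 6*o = (o + 2)*(o^2 - 3*o) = (o - 3)*(o + 2)*(o)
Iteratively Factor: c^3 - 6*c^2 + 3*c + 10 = (c + 1)*(c^2 - 7*c + 10) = (c - 5)*(c + 1)*(c - 2)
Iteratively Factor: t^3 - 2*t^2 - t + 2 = (t + 1)*(t^2 - 3*t + 2) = (t - 2)*(t + 1)*(t - 1)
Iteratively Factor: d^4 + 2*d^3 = (d)*(d^3 + 2*d^2) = d*(d + 2)*(d^2) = d^2*(d + 2)*(d)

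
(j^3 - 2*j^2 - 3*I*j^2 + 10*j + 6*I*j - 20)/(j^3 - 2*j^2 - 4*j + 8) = (j^2 - 3*I*j + 10)/(j^2 - 4)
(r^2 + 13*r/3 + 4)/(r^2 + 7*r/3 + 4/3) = (r + 3)/(r + 1)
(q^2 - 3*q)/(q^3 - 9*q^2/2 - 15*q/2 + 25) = 2*q*(q - 3)/(2*q^3 - 9*q^2 - 15*q + 50)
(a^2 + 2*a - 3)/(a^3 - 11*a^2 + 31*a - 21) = (a + 3)/(a^2 - 10*a + 21)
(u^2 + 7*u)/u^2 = (u + 7)/u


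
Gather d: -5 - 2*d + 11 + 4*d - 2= 2*d + 4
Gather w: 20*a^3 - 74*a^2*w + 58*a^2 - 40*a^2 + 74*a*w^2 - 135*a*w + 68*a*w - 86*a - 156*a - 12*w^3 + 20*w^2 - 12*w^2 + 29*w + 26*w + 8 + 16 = 20*a^3 + 18*a^2 - 242*a - 12*w^3 + w^2*(74*a + 8) + w*(-74*a^2 - 67*a + 55) + 24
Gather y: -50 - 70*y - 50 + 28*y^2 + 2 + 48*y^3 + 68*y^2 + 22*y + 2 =48*y^3 + 96*y^2 - 48*y - 96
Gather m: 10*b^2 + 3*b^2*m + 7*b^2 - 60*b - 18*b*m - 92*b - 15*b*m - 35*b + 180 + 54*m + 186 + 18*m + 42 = 17*b^2 - 187*b + m*(3*b^2 - 33*b + 72) + 408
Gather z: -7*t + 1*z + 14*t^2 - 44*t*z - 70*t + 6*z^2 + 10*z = 14*t^2 - 77*t + 6*z^2 + z*(11 - 44*t)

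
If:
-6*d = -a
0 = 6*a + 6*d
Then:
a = 0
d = 0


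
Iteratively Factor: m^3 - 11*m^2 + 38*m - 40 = (m - 5)*(m^2 - 6*m + 8) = (m - 5)*(m - 2)*(m - 4)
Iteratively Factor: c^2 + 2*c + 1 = (c + 1)*(c + 1)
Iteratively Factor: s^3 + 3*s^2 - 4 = (s + 2)*(s^2 + s - 2) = (s + 2)^2*(s - 1)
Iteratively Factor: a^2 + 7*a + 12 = (a + 4)*(a + 3)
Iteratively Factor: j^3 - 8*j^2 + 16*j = (j - 4)*(j^2 - 4*j) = j*(j - 4)*(j - 4)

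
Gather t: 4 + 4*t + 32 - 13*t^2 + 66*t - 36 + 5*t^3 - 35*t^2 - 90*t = 5*t^3 - 48*t^2 - 20*t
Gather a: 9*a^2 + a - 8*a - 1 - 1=9*a^2 - 7*a - 2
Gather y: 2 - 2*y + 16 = 18 - 2*y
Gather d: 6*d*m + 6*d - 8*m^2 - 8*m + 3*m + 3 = d*(6*m + 6) - 8*m^2 - 5*m + 3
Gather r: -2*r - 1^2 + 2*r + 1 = 0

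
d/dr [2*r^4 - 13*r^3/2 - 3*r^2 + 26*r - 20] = 8*r^3 - 39*r^2/2 - 6*r + 26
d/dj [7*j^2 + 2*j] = 14*j + 2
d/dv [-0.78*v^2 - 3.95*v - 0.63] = -1.56*v - 3.95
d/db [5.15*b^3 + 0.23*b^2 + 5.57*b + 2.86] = 15.45*b^2 + 0.46*b + 5.57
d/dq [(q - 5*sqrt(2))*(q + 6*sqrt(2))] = 2*q + sqrt(2)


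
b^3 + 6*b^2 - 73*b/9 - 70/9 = (b - 5/3)*(b + 2/3)*(b + 7)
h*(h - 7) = h^2 - 7*h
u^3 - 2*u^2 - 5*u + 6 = (u - 3)*(u - 1)*(u + 2)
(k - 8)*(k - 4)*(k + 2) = k^3 - 10*k^2 + 8*k + 64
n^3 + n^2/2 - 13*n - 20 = (n - 4)*(n + 2)*(n + 5/2)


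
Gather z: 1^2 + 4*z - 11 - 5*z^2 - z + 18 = -5*z^2 + 3*z + 8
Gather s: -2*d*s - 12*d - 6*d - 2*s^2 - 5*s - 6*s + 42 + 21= -18*d - 2*s^2 + s*(-2*d - 11) + 63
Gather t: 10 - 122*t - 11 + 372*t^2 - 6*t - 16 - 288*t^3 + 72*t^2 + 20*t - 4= -288*t^3 + 444*t^2 - 108*t - 21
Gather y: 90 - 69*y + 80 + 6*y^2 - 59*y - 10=6*y^2 - 128*y + 160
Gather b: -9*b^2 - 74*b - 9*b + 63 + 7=-9*b^2 - 83*b + 70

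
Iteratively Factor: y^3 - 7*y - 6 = (y + 2)*(y^2 - 2*y - 3) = (y + 1)*(y + 2)*(y - 3)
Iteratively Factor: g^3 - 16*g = (g + 4)*(g^2 - 4*g) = g*(g + 4)*(g - 4)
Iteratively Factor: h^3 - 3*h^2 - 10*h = (h)*(h^2 - 3*h - 10) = h*(h + 2)*(h - 5)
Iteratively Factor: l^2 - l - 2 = (l + 1)*(l - 2)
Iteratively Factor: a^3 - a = (a)*(a^2 - 1) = a*(a + 1)*(a - 1)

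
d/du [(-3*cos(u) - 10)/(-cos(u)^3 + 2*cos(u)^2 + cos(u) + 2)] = 2*(3*cos(u)^3 + 12*cos(u)^2 - 20*cos(u) - 2)*sin(u)/(sin(u)^2*cos(u) - 2*sin(u)^2 + 4)^2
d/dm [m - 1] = 1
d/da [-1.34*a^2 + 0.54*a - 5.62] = 0.54 - 2.68*a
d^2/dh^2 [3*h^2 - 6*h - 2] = 6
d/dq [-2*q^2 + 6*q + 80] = 6 - 4*q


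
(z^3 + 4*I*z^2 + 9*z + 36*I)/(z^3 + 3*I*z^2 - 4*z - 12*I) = (z^2 + I*z + 12)/(z^2 - 4)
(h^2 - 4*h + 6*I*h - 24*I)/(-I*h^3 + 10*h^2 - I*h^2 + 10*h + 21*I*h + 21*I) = (I*h^2 + h*(-6 - 4*I) + 24)/(h^3 + h^2*(1 + 10*I) + h*(-21 + 10*I) - 21)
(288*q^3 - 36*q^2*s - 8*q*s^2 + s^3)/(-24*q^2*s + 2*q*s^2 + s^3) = (-48*q^2 + 14*q*s - s^2)/(s*(4*q - s))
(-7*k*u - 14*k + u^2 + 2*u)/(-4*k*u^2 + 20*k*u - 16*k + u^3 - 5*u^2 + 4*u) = (7*k*u + 14*k - u^2 - 2*u)/(4*k*u^2 - 20*k*u + 16*k - u^3 + 5*u^2 - 4*u)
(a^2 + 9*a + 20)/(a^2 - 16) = (a + 5)/(a - 4)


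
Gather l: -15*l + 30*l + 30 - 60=15*l - 30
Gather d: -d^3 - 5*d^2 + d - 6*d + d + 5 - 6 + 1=-d^3 - 5*d^2 - 4*d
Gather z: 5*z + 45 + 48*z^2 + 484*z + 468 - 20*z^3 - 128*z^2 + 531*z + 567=-20*z^3 - 80*z^2 + 1020*z + 1080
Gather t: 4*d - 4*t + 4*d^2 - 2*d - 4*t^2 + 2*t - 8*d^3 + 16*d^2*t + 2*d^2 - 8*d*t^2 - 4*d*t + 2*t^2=-8*d^3 + 6*d^2 + 2*d + t^2*(-8*d - 2) + t*(16*d^2 - 4*d - 2)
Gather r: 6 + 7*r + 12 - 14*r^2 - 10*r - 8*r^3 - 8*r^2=-8*r^3 - 22*r^2 - 3*r + 18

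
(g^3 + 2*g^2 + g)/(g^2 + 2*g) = (g^2 + 2*g + 1)/(g + 2)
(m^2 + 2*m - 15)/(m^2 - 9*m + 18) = (m + 5)/(m - 6)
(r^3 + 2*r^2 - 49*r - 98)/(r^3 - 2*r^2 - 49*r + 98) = (r + 2)/(r - 2)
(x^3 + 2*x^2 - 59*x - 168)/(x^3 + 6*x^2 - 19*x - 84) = (x - 8)/(x - 4)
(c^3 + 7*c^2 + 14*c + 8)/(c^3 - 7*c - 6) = (c + 4)/(c - 3)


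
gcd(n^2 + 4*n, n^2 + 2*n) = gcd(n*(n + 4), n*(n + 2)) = n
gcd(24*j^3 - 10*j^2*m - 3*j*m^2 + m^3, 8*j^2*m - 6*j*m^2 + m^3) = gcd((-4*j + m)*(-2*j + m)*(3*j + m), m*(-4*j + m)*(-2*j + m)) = 8*j^2 - 6*j*m + m^2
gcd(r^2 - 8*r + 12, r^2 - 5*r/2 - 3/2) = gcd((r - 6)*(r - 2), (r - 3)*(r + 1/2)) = 1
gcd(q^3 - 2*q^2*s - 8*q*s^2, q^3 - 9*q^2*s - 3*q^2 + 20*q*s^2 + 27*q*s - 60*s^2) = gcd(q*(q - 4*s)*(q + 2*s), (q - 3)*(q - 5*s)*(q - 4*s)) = q - 4*s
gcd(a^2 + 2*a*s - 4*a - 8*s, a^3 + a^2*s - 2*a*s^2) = a + 2*s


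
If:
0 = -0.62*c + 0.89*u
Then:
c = 1.43548387096774*u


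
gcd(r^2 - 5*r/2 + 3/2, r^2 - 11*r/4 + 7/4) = r - 1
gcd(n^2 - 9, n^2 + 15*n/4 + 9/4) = n + 3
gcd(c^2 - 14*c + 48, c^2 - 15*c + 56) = c - 8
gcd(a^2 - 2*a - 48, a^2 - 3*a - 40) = a - 8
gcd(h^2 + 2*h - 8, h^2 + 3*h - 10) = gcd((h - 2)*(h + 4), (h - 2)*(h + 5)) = h - 2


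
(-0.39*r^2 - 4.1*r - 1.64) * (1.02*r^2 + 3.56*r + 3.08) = -0.3978*r^4 - 5.5704*r^3 - 17.47*r^2 - 18.4664*r - 5.0512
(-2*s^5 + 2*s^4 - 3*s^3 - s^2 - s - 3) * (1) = -2*s^5 + 2*s^4 - 3*s^3 - s^2 - s - 3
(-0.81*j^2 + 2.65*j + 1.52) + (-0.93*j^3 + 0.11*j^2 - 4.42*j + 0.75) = -0.93*j^3 - 0.7*j^2 - 1.77*j + 2.27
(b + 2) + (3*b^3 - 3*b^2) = 3*b^3 - 3*b^2 + b + 2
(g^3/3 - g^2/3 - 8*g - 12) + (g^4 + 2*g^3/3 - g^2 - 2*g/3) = g^4 + g^3 - 4*g^2/3 - 26*g/3 - 12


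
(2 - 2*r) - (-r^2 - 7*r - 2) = r^2 + 5*r + 4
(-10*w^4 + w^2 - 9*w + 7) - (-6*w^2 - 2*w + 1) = -10*w^4 + 7*w^2 - 7*w + 6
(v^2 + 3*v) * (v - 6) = v^3 - 3*v^2 - 18*v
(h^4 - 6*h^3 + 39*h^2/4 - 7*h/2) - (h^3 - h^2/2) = h^4 - 7*h^3 + 41*h^2/4 - 7*h/2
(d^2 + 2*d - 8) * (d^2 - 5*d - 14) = d^4 - 3*d^3 - 32*d^2 + 12*d + 112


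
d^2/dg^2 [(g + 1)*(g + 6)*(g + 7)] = 6*g + 28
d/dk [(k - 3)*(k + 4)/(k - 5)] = (k^2 - 10*k + 7)/(k^2 - 10*k + 25)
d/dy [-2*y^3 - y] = -6*y^2 - 1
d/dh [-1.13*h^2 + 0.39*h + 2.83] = 0.39 - 2.26*h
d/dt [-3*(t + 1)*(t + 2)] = -6*t - 9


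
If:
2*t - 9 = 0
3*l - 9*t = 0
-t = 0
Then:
No Solution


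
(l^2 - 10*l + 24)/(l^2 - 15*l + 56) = (l^2 - 10*l + 24)/(l^2 - 15*l + 56)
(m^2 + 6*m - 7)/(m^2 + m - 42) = (m - 1)/(m - 6)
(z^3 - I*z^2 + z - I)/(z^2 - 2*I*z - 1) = z + I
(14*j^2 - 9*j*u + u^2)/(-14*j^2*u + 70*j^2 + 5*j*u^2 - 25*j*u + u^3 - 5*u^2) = (-7*j + u)/(7*j*u - 35*j + u^2 - 5*u)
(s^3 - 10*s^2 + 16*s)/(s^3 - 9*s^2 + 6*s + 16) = s/(s + 1)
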